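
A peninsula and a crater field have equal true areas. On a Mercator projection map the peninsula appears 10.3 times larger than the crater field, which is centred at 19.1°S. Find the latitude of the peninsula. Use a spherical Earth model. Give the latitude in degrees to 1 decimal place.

For equal true areas on Mercator, apparent areas scale as sec²φ, so the ratio is cos²φ₂ / cos²φ₁.
cos²φ₂ / cos²φ₁ = 10.3  ⇒  cos φ₁ = cos 19.1° / √10.3 = 0.9449/3.209 = 0.2944.
φ₁ = arccos(0.2944) ≈ 72.9°.

72.9°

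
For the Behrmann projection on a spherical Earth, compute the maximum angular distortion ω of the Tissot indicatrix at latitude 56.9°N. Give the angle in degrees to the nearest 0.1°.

51.1°

Behrmann is a cylindrical equal-area projection with standard parallels at ±30°. A cylindrical equal-area projection with standard parallel φ₀ has meridian scale h = cos φ / cos φ₀ and parallel scale k = cos φ₀ / cos φ (so areas are preserved, h·k = 1).
At 56.9°: h = 0.6306, k = 1.586; principal scales a = 1.586, b = 0.6306.
sin(ω/2) = (a − b)/(a + b) = 0.9552/2.216 = 0.4310, so ω = 2 arcsin(0.4310) ≈ 51.1°.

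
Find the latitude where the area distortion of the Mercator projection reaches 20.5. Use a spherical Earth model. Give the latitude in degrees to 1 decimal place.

77.2°

Mercator areal scale is sec²φ.
sec²φ = 20.5  ⇒  cos²φ = 0.04878  ⇒  cos φ = 0.2209.
φ = arccos(0.2209) ≈ 77.2°.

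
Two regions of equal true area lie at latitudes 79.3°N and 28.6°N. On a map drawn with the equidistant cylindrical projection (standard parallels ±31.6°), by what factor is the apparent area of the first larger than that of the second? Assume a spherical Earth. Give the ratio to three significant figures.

4.73

In the equirectangular projection with standard parallel φ₀ = 31.6° (x = Rλ cos φ₀, y = Rφ), meridians are true-scale (h = 1) and the parallel scale is k = cos φ₀ / cos φ.
Areal scale at 79.3°: h·k = 1.000 × 4.587 = 4.587.
Areal scale at 28.6°: h·k = 1.000 × 0.9701 = 0.9701.
Ratio = 4.587/0.9701 ≈ 4.73.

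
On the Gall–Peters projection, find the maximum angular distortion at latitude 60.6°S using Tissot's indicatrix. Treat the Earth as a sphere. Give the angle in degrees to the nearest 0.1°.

40.9°

The Gall–Peters projection is cylindrical equal-area with φ₀ = 45°. A cylindrical equal-area projection with standard parallel φ₀ has meridian scale h = cos φ / cos φ₀ and parallel scale k = cos φ₀ / cos φ (so areas are preserved, h·k = 1).
At 60.6°: h = 0.6942, k = 1.440; principal scales a = 1.440, b = 0.6942.
sin(ω/2) = (a − b)/(a + b) = 0.7462/2.135 = 0.3496, so ω = 2 arcsin(0.3496) ≈ 40.9°.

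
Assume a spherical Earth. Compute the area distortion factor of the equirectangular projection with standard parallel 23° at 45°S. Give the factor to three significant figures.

In the equirectangular projection with standard parallel φ₀ = 23° (x = Rλ cos φ₀, y = Rφ), meridians are true-scale (h = 1) and the parallel scale is k = cos φ₀ / cos φ.
Areal scale = h·k = 1 × cos φ₀ / cos φ; at 45°, h = 1.000, k = 1.302, so h·k = 1.302.

1.30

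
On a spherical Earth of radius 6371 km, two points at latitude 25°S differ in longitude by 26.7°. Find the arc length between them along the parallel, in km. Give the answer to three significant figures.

2690 km

Arc length along a parallel = R cos φ · Δλ (with Δλ in radians).
= 6371 × cos 25° × (26.7° × π/180) = 6371 × 0.9063 × 0.4660 ≈ 2690 km.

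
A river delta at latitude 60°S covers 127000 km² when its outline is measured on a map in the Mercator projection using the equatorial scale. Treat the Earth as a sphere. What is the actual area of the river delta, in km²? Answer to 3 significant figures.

31800 km²

The Mercator projection is conformal; its linear scale factor is the same in every direction and equals sec φ = 1/cos φ.
Areal scale = k² = sec²φ = 1/cos²(60°) = 1/0.5000² = 4.000.
True area = apparent / (areal scale) = 127000 / 4.000 ≈ 31800 km².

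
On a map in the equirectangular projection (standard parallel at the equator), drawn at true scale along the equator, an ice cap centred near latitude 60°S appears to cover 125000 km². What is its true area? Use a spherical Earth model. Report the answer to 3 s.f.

62500 km²

In the plate carrée (x = Rλ, y = Rφ), meridians are true-scale (h = 1) and parallels are stretched by k = sec φ.
Areal scale = h·k = 1 × sec φ; at 60°, h = 1.000, k = 2.000, so h·k = 2.000.
True area = apparent / (areal scale) = 125000 / 2.000 ≈ 62500 km².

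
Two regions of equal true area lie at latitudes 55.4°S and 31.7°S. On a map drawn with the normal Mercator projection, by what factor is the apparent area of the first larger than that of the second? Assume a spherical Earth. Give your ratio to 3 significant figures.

2.24

Mercator areal scale is sec²φ.
At 55.4°: sec²(55.4°) = 1/0.5678² = 3.101.
At 31.7°: sec²(31.7°) = 1/0.8508² = 1.381.
Ratio = 3.101/1.381 = cos²(31.7°)/cos²(55.4°) ≈ 2.24.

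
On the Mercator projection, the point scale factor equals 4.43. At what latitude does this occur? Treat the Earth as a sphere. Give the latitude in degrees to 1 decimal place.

77.0°

Mercator scale is k = sec φ = 1/cos φ.
1/cos φ = 4.43  ⇒  cos φ = 0.2257  ⇒  φ = arccos(0.2257) ≈ 77.0°.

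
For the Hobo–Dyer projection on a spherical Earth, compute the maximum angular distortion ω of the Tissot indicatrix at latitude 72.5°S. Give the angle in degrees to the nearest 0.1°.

97.0°

The Hobo–Dyer projection is cylindrical equal-area with φ₀ = 37.5°. Cylindrical equal-area (φ₀ = 37.5°): h = cos φ / cos 37.5° along meridians, k = cos 37.5° / cos φ along parallels; h·k = 1.
At 72.5°: h = 0.3790, k = 2.638; principal scales a = 2.638, b = 0.3790.
sin(ω/2) = (a − b)/(a + b) = 2.259/3.017 = 0.7488, so ω = 2 arcsin(0.7488) ≈ 97.0°.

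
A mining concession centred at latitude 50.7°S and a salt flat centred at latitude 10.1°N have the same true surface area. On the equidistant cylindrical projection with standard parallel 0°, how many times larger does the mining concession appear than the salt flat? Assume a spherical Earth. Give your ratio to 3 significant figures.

For the equirectangular projection with φ₀ = 0 (plate carrée), h = 1 along meridians and k = sec φ along parallels.
Areal scale at 50.7°: h·k = 1.000 × 1.579 = 1.579.
Areal scale at 10.1°: h·k = 1.000 × 1.016 = 1.016.
Ratio = 1.579/1.016 ≈ 1.55.

1.55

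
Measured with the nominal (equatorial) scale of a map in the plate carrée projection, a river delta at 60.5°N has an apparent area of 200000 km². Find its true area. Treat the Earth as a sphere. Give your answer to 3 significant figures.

For the equirectangular projection with φ₀ = 0 (plate carrée), h = 1 along meridians and k = sec φ along parallels.
Areal scale = h·k = 1 × sec φ; at 60.5°, h = 1.000, k = 2.031, so h·k = 2.031.
True area = apparent / (areal scale) = 200000 / 2.031 ≈ 98500 km².

98500 km²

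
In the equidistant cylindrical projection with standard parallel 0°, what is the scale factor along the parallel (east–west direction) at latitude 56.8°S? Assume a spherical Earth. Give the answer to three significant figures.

For the equirectangular projection with φ₀ = 0 (plate carrée), h = 1 along meridians and k = sec φ along parallels.
k = 1/cos 56.8° = 1/0.5476 = 1.826.

1.83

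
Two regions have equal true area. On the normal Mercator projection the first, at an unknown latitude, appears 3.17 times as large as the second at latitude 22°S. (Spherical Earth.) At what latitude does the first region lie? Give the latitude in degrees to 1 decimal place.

58.6°

Mercator areal scale is sec²φ, so apparent-area ratio = sec²φ₁ / sec²φ₂ = cos²φ₂ / cos²φ₁.
cos²φ₂ / cos²φ₁ = 3.17  ⇒  cos φ₁ = cos 22° / √3.17 = 0.9272/1.780 = 0.5208.
φ₁ = arccos(0.5208) ≈ 58.6°.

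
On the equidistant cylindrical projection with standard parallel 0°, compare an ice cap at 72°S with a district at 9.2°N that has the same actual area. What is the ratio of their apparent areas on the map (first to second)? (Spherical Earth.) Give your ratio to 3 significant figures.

In the plate carrée (x = Rλ, y = Rφ), meridians are true-scale (h = 1) and parallels are stretched by k = sec φ.
Areal scale at 72°: h·k = 1.000 × 3.236 = 3.236.
Areal scale at 9.2°: h·k = 1.000 × 1.013 = 1.013.
Ratio = 3.236/1.013 ≈ 3.19.

3.19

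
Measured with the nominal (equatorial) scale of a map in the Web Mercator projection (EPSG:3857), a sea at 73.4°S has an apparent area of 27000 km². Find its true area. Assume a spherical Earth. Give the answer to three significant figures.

2200 km²

For Mercator, h = k = sec φ (a conformal cylindrical projection has a single point scale, 1/cos φ).
Areal scale = k² = sec²φ = 1/cos²(73.4°) = 1/0.2857² = 12.25.
True area = apparent / (areal scale) = 27000 / 12.25 ≈ 2200 km².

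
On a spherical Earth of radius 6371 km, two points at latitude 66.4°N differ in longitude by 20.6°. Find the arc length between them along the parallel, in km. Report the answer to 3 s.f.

917 km

Arc length along a parallel = R cos φ · Δλ (with Δλ in radians).
= 6371 × cos 66.4° × (20.6° × π/180) = 6371 × 0.4003 × 0.3595 ≈ 917 km.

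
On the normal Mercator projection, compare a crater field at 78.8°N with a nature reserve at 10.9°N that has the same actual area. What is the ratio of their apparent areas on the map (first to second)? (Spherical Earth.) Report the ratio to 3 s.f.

25.6

Mercator is conformal with k = sec φ, so areal scale = k² = sec²φ.
At 78.8°: sec²(78.8°) = 1/0.1942² = 26.51.
At 10.9°: sec²(10.9°) = 1/0.9820² = 1.037.
Ratio = 26.51/1.037 = cos²(10.9°)/cos²(78.8°) ≈ 25.6.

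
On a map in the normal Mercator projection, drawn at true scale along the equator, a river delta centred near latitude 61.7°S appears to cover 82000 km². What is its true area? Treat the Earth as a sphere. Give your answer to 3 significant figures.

For Mercator, h = k = sec φ (a conformal cylindrical projection has a single point scale, 1/cos φ).
Areal scale = k² = sec²φ = 1/cos²(61.7°) = 1/0.4741² = 4.449.
True area = apparent / (areal scale) = 82000 / 4.449 ≈ 18400 km².

18400 km²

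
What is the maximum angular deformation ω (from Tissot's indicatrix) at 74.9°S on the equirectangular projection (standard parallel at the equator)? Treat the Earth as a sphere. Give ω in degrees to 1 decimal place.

Plate carrée maps x = Rλ, y = Rφ. The meridian scale is h = 1 and the parallel scale is k = 1/cos φ = sec φ.
At 74.9°: h = 1.000, k = 3.839; principal scales a = 3.839, b = 1.000.
sin(ω/2) = (a − b)/(a + b) = 2.839/4.839 = 0.5867, so ω = 2 arcsin(0.5867) ≈ 71.8°.

71.8°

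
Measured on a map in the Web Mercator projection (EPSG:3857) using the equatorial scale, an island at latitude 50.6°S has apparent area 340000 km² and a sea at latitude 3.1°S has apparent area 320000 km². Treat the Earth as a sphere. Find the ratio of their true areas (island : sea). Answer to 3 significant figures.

0.429

On Mercator the areal scale is sec²φ, so true area = apparent × cos²φ.
True area of island: 340000 × cos²(50.6°) = 340000 × 0.4029 = 137000 km².
True area of sea: 320000 × cos²(3.1°) = 320000 × 0.9971 = 319100 km².
Ratio = 137000 / 319100 ≈ 0.429.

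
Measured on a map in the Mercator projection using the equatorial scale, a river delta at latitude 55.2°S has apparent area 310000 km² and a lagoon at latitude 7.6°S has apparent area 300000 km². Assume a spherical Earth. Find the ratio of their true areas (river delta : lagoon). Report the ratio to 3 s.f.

Mercator's areal exaggeration is sec²φ; hence true area = (apparent area) · cos²φ.
True area of river delta: 310000 × cos²(55.2°) = 310000 × 0.3257 = 101000 km².
True area of lagoon: 300000 × cos²(7.6°) = 300000 × 0.9825 = 294800 km².
Ratio = 101000 / 294800 ≈ 0.343.

0.343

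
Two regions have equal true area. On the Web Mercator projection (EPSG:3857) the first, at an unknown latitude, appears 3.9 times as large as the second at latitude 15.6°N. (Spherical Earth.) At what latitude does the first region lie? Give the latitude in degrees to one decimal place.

60.8°

For equal true areas on Mercator, apparent areas scale as sec²φ, so the ratio is cos²φ₂ / cos²φ₁.
cos²φ₂ / cos²φ₁ = 3.9  ⇒  cos φ₁ = cos 15.6° / √3.9 = 0.9632/1.975 = 0.4877.
φ₁ = arccos(0.4877) ≈ 60.8°.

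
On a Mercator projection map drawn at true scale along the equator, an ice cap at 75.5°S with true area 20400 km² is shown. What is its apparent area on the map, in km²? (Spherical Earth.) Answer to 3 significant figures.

The Mercator projection is conformal; its linear scale factor is the same in every direction and equals sec φ = 1/cos φ.
Areal scale = k² = sec²φ = 1/cos²(75.5°) = 1/0.2504² = 15.95.
Apparent area = 20400 × 15.95 ≈ 325000 km².

325000 km²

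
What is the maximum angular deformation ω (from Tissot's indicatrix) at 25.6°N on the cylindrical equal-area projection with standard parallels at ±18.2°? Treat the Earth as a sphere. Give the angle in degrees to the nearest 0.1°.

6.0°

For cylindrical equal-area with standard parallel φ₀, h = cos φ / cos φ₀ and k = cos φ₀ / cos φ, so h·k = 1.
At 25.6°: h = 0.9493, k = 1.053; principal scales a = 1.053, b = 0.9493.
sin(ω/2) = (a − b)/(a + b) = 0.1041/2.003 = 0.05196, so ω = 2 arcsin(0.05196) ≈ 6.0°.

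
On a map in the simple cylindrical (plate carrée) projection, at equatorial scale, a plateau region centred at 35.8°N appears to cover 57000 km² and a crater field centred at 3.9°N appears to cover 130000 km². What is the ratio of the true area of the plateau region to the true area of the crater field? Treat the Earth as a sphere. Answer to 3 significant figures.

Plate carrée has h = 1 and k = sec φ, giving areal scale sec φ; true area = (apparent area) · cos φ.
True area of plateau region: 57000 × cos(35.8°) = 57000 × 0.8111 = 46230 km².
True area of crater field: 130000 × cos(3.9°) = 130000 × 0.9977 = 129700 km².
Ratio = 46230 / 129700 ≈ 0.356.

0.356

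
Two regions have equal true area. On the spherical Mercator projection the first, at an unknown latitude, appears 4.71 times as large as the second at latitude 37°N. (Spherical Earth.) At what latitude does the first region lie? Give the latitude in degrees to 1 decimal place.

68.4°

For equal true areas on Mercator, apparent areas scale as sec²φ, so the ratio is cos²φ₂ / cos²φ₁.
cos²φ₂ / cos²φ₁ = 4.71  ⇒  cos φ₁ = cos 37° / √4.71 = 0.7986/2.170 = 0.3680.
φ₁ = arccos(0.3680) ≈ 68.4°.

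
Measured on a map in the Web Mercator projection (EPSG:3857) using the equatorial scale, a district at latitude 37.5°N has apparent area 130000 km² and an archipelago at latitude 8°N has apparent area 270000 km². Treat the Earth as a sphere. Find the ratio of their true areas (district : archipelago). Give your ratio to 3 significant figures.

Mercator's areal exaggeration is sec²φ; hence true area = (apparent area) · cos²φ.
True area of district: 130000 × cos²(37.5°) = 130000 × 0.6294 = 81820 km².
True area of archipelago: 270000 × cos²(8°) = 270000 × 0.9806 = 264800 km².
Ratio = 81820 / 264800 ≈ 0.309.

0.309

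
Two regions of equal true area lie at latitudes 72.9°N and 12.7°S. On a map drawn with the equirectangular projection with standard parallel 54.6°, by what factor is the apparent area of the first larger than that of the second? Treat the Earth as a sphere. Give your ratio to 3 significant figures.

The equidistant cylindrical projection with φ₀ = 54.6° has h = 1 (meridians true) and k = cos φ₀ / cos φ along parallels.
Areal scale at 72.9°: h·k = 1.000 × 1.970 = 1.970.
Areal scale at 12.7°: h·k = 1.000 × 0.5938 = 0.5938.
Ratio = 1.970/0.5938 ≈ 3.32.

3.32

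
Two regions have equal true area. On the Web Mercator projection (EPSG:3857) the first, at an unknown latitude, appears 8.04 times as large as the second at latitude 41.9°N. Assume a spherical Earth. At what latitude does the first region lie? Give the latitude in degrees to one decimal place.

For equal true areas on Mercator, apparent areas scale as sec²φ, so the ratio is cos²φ₂ / cos²φ₁.
cos²φ₂ / cos²φ₁ = 8.04  ⇒  cos φ₁ = cos 41.9° / √8.04 = 0.7443/2.835 = 0.2625.
φ₁ = arccos(0.2625) ≈ 74.8°.

74.8°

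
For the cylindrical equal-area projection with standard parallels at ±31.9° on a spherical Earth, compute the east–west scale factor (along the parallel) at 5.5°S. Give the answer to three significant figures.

0.853

A cylindrical equal-area projection with standard parallel φ₀ has meridian scale h = cos φ / cos φ₀ and parallel scale k = cos φ₀ / cos φ (so areas are preserved, h·k = 1).
k = cos 31.9° / cos 5.5° = 0.8490/0.9954 = 0.8529.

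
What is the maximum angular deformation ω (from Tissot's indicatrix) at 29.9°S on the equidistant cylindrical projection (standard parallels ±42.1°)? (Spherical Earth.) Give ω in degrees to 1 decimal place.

With standard parallel φ₀ = 42.1°, the equirectangular projection gives x = Rλ cos φ₀, y = Rφ, so h = 1 and k = cos 42.1° / cos φ.
At 29.9°: h = 1.000, k = 0.8559; principal scales a = 1.000, b = 0.8559.
sin(ω/2) = (a − b)/(a + b) = 0.1441/1.856 = 0.07764, so ω = 2 arcsin(0.07764) ≈ 8.9°.

8.9°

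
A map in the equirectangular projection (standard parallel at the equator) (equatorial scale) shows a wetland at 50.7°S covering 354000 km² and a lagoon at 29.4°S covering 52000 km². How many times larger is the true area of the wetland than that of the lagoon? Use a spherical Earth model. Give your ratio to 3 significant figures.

Plate carrée has h = 1 and k = sec φ, giving areal scale sec φ; true area = (apparent area) · cos φ.
True area of wetland: 354000 × cos(50.7°) = 354000 × 0.6334 = 224200 km².
True area of lagoon: 52000 × cos(29.4°) = 52000 × 0.8712 = 45300 km².
Ratio = 224200 / 45300 ≈ 4.95.

4.95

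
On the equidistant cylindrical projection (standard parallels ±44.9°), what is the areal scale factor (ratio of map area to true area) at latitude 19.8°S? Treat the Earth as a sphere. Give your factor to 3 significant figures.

0.753

The equidistant cylindrical projection with φ₀ = 44.9° has h = 1 (meridians true) and k = cos φ₀ / cos φ along parallels.
Areal scale = h·k = 1 × cos φ₀ / cos φ; at 19.8°, h = 1.000, k = 0.7528, so h·k = 0.7528.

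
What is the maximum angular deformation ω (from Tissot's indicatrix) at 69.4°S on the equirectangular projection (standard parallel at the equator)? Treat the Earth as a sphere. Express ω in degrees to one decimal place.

In the plate carrée (x = Rλ, y = Rφ), meridians are true-scale (h = 1) and parallels are stretched by k = sec φ.
At 69.4°: h = 1.000, k = 2.842; principal scales a = 2.842, b = 1.000.
sin(ω/2) = (a − b)/(a + b) = 1.842/3.842 = 0.4795, so ω = 2 arcsin(0.4795) ≈ 57.3°.

57.3°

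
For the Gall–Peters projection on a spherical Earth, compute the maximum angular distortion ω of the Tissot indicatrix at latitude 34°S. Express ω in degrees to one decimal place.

The Gall–Peters projection is cylindrical equal-area with φ₀ = 45°. Cylindrical equal-area (φ₀ = 45°): h = cos φ / cos 45° along meridians, k = cos 45° / cos φ along parallels; h·k = 1.
At 34°: h = 1.172, k = 0.8529; principal scales a = 1.172, b = 0.8529.
sin(ω/2) = (a − b)/(a + b) = 0.3195/2.025 = 0.1578, so ω = 2 arcsin(0.1578) ≈ 18.2°.

18.2°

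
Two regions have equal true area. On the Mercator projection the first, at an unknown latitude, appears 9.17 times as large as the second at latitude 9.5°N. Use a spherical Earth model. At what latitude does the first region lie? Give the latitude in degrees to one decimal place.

On Mercator, (apparent₁)/(apparent₂) = sec²φ₁ / sec²φ₂ when true areas are equal.
cos²φ₂ / cos²φ₁ = 9.17  ⇒  cos φ₁ = cos 9.5° / √9.17 = 0.9863/3.028 = 0.3257.
φ₁ = arccos(0.3257) ≈ 71.0°.

71.0°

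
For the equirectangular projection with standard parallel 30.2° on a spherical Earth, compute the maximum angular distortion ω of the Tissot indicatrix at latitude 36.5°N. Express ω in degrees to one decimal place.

The equidistant cylindrical projection with φ₀ = 30.2° has h = 1 (meridians true) and k = cos φ₀ / cos φ along parallels.
At 36.5°: h = 1.000, k = 1.075; principal scales a = 1.075, b = 1.000.
sin(ω/2) = (a − b)/(a + b) = 0.07516/2.075 = 0.03622, so ω = 2 arcsin(0.03622) ≈ 4.2°.

4.2°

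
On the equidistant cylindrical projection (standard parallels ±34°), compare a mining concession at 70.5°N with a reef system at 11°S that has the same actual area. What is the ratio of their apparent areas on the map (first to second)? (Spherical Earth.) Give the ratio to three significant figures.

2.94

The equidistant cylindrical projection with φ₀ = 34° has h = 1 (meridians true) and k = cos φ₀ / cos φ along parallels.
Areal scale at 70.5°: h·k = 1.000 × 2.484 = 2.484.
Areal scale at 11°: h·k = 1.000 × 0.8446 = 0.8446.
Ratio = 2.484/0.8446 ≈ 2.94.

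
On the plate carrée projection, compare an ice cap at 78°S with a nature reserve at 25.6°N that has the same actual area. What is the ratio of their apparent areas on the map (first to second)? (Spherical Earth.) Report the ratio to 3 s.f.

4.34

In the plate carrée (x = Rλ, y = Rφ), meridians are true-scale (h = 1) and parallels are stretched by k = sec φ.
Areal scale at 78°: h·k = 1.000 × 4.810 = 4.810.
Areal scale at 25.6°: h·k = 1.000 × 1.109 = 1.109.
Ratio = 4.810/1.109 ≈ 4.34.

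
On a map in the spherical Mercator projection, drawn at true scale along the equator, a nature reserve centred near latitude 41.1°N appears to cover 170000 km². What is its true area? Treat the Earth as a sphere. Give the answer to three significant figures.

Mercator is conformal, so the point scale is isotropic: h = k = sec φ = 1/cos φ.
Areal scale = k² = sec²φ = 1/cos²(41.1°) = 1/0.7536² = 1.761.
True area = apparent / (areal scale) = 170000 / 1.761 ≈ 96500 km².

96500 km²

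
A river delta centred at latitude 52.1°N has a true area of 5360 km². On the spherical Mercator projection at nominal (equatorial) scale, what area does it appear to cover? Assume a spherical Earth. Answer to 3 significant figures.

14200 km²

Mercator is conformal, so the point scale is isotropic: h = k = sec φ = 1/cos φ.
Areal scale = k² = sec²φ = 1/cos²(52.1°) = 1/0.6143² = 2.650.
Apparent area = 5360 × 2.650 ≈ 14200 km².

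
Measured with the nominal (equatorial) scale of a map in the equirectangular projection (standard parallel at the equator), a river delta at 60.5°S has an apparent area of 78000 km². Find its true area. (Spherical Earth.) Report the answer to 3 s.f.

Plate carrée maps x = Rλ, y = Rφ. The meridian scale is h = 1 and the parallel scale is k = 1/cos φ = sec φ.
Areal scale = h·k = 1 × sec φ; at 60.5°, h = 1.000, k = 2.031, so h·k = 2.031.
True area = apparent / (areal scale) = 78000 / 2.031 ≈ 38400 km².

38400 km²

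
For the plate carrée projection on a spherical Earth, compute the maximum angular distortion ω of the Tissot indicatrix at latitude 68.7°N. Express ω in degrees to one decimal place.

55.7°

Plate carrée maps x = Rλ, y = Rφ. The meridian scale is h = 1 and the parallel scale is k = 1/cos φ = sec φ.
At 68.7°: h = 1.000, k = 2.753; principal scales a = 2.753, b = 1.000.
sin(ω/2) = (a − b)/(a + b) = 1.753/3.753 = 0.4671, so ω = 2 arcsin(0.4671) ≈ 55.7°.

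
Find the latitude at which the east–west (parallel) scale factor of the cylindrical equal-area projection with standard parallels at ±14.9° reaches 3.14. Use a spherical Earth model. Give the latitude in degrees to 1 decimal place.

For cylindrical equal-area with standard parallel φ₀, h = cos φ / cos φ₀ and k = cos φ₀ / cos φ, so h·k = 1.
k = cos φ₀ / cos φ = 3.14  ⇒  cos φ = cos 14.9° / 3.14 = 0.3078.
φ = arccos(0.3078) ≈ 72.1°.

72.1°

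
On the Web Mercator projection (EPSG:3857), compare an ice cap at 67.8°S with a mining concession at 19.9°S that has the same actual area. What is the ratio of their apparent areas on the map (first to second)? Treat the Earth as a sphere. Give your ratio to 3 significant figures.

Mercator areal scale is sec²φ.
At 67.8°: sec²(67.8°) = 1/0.3778² = 7.005.
At 19.9°: sec²(19.9°) = 1/0.9403² = 1.131.
Ratio = 7.005/1.131 = cos²(19.9°)/cos²(67.8°) ≈ 6.19.

6.19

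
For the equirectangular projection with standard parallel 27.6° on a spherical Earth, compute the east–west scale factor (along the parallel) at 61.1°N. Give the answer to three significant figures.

1.83

The equidistant cylindrical projection with φ₀ = 27.6° has h = 1 (meridians true) and k = cos φ₀ / cos φ along parallels.
k = cos 27.6° / cos 61.1° = 0.8862/0.4833 = 1.834.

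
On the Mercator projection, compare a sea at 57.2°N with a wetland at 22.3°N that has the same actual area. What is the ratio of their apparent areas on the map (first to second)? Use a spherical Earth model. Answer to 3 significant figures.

2.92

Mercator areal scale is sec²φ.
At 57.2°: sec²(57.2°) = 1/0.5417² = 3.408.
At 22.3°: sec²(22.3°) = 1/0.9252² = 1.168.
Ratio = 3.408/1.168 = cos²(22.3°)/cos²(57.2°) ≈ 2.92.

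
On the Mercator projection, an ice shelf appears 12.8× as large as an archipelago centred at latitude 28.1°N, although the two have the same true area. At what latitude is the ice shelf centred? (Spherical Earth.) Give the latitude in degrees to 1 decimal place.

75.7°

Mercator areal scale is sec²φ, so apparent-area ratio = sec²φ₁ / sec²φ₂ = cos²φ₂ / cos²φ₁.
cos²φ₂ / cos²φ₁ = 12.8  ⇒  cos φ₁ = cos 28.1° / √12.8 = 0.8821/3.578 = 0.2466.
φ₁ = arccos(0.2466) ≈ 75.7°.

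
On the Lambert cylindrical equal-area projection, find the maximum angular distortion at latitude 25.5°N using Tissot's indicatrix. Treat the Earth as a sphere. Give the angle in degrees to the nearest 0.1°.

The Lambert cylindrical equal-area projection is the cylindrical equal-area projection with its standard parallel at the equator (φ₀ = 0). For cylindrical equal-area with standard parallel φ₀, h = cos φ / cos φ₀ and k = cos φ₀ / cos φ, so h·k = 1.
At 25.5°: h = 0.9026, k = 1.108; principal scales a = 1.108, b = 0.9026.
sin(ω/2) = (a − b)/(a + b) = 0.2053/2.011 = 0.1021, so ω = 2 arcsin(0.1021) ≈ 11.7°.

11.7°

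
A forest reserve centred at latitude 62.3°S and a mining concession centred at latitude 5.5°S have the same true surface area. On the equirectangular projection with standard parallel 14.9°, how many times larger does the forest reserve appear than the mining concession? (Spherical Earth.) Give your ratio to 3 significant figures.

2.14

The equidistant cylindrical projection with φ₀ = 14.9° has h = 1 (meridians true) and k = cos φ₀ / cos φ along parallels.
Areal scale at 62.3°: h·k = 1.000 × 2.079 = 2.079.
Areal scale at 5.5°: h·k = 1.000 × 0.9708 = 0.9708.
Ratio = 2.079/0.9708 ≈ 2.14.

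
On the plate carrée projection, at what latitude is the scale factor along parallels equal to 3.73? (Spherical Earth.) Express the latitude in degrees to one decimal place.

Plate carrée: h = 1, k = sec φ along parallels.
sec φ = 3.73  ⇒  cos φ = 0.2681  ⇒  φ ≈ 74.4°.

74.4°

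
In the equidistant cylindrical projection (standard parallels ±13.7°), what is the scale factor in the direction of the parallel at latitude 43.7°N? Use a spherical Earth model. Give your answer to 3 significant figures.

1.34

The equidistant cylindrical projection with φ₀ = 13.7° has h = 1 (meridians true) and k = cos φ₀ / cos φ along parallels.
k = cos 13.7° / cos 43.7° = 0.9715/0.7230 = 1.344.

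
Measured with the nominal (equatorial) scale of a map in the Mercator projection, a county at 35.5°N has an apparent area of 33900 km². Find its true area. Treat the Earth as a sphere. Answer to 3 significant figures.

For Mercator, h = k = sec φ (a conformal cylindrical projection has a single point scale, 1/cos φ).
Areal scale = k² = sec²φ = 1/cos²(35.5°) = 1/0.8141² = 1.509.
True area = apparent / (areal scale) = 33900 / 1.509 ≈ 22500 km².

22500 km²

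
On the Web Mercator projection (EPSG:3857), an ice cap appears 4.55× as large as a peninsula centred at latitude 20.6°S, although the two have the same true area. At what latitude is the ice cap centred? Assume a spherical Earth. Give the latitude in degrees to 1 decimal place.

For equal true areas on Mercator, apparent areas scale as sec²φ, so the ratio is cos²φ₂ / cos²φ₁.
cos²φ₂ / cos²φ₁ = 4.55  ⇒  cos φ₁ = cos 20.6° / √4.55 = 0.9361/2.133 = 0.4388.
φ₁ = arccos(0.4388) ≈ 64.0°.

64.0°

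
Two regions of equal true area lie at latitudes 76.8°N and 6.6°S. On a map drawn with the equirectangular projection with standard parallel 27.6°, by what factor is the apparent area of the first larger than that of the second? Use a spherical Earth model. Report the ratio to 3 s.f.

In the equirectangular projection with standard parallel φ₀ = 27.6° (x = Rλ cos φ₀, y = Rφ), meridians are true-scale (h = 1) and the parallel scale is k = cos φ₀ / cos φ.
Areal scale at 76.8°: h·k = 1.000 × 3.881 = 3.881.
Areal scale at 6.6°: h·k = 1.000 × 0.8921 = 0.8921.
Ratio = 3.881/0.8921 ≈ 4.35.

4.35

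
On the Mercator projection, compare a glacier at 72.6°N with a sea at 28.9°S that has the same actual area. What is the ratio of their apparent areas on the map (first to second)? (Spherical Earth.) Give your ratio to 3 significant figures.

8.57

Mercator is conformal with k = sec φ, so areal scale = k² = sec²φ.
At 72.6°: sec²(72.6°) = 1/0.2990² = 11.18.
At 28.9°: sec²(28.9°) = 1/0.8755² = 1.305.
Ratio = 11.18/1.305 = cos²(28.9°)/cos²(72.6°) ≈ 8.57.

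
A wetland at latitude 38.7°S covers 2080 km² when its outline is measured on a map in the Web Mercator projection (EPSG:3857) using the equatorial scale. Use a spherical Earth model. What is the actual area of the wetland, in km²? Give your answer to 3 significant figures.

1270 km²

For Mercator, h = k = sec φ (a conformal cylindrical projection has a single point scale, 1/cos φ).
Areal scale = k² = sec²φ = 1/cos²(38.7°) = 1/0.7804² = 1.642.
True area = apparent / (areal scale) = 2080 / 1.642 ≈ 1270 km².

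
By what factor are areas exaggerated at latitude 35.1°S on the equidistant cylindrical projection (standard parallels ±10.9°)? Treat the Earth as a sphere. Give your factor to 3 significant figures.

The equidistant cylindrical projection with φ₀ = 10.9° has h = 1 (meridians true) and k = cos φ₀ / cos φ along parallels.
Areal scale = h·k = 1 × cos φ₀ / cos φ; at 35.1°, h = 1.000, k = 1.200, so h·k = 1.200.

1.20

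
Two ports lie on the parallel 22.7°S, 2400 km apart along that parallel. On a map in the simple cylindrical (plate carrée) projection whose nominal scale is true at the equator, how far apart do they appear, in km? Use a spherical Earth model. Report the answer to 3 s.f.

2600 km

Plate carrée maps x = Rλ, y = Rφ. The meridian scale is h = 1 and the parallel scale is k = 1/cos φ = sec φ.
Along the parallel, k = sec 22.7° = 1/0.9225 = 1.084.
Map distance = 2400 × 1.084 ≈ 2600 km.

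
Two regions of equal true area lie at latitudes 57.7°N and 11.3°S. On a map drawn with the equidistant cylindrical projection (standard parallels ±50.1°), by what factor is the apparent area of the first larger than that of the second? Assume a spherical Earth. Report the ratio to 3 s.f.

1.84

The equidistant cylindrical projection with φ₀ = 50.1° has h = 1 (meridians true) and k = cos φ₀ / cos φ along parallels.
Areal scale at 57.7°: h·k = 1.000 × 1.200 = 1.200.
Areal scale at 11.3°: h·k = 1.000 × 0.6541 = 0.6541.
Ratio = 1.200/0.6541 ≈ 1.84.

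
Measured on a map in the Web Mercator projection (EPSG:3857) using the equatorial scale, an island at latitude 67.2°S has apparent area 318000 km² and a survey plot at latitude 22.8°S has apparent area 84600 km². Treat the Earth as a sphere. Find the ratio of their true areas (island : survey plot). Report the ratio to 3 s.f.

On Mercator the areal scale is sec²φ, so true area = apparent × cos²φ.
True area of island: 318000 × cos²(67.2°) = 318000 × 0.1502 = 47750 km².
True area of survey plot: 84600 × cos²(22.8°) = 84600 × 0.8498 = 71900 km².
Ratio = 47750 / 71900 ≈ 0.664.

0.664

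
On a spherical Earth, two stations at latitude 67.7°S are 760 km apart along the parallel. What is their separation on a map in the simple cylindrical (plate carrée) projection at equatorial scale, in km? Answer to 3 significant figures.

Plate carrée maps x = Rλ, y = Rφ. The meridian scale is h = 1 and the parallel scale is k = 1/cos φ = sec φ.
Along the parallel, k = sec 67.7° = 1/0.3795 = 2.635.
Map distance = 760 × 2.635 ≈ 2000 km.

2000 km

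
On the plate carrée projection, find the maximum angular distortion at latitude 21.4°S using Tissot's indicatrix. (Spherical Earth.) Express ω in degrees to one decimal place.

For the equirectangular projection with φ₀ = 0 (plate carrée), h = 1 along meridians and k = sec φ along parallels.
At 21.4°: h = 1.000, k = 1.074; principal scales a = 1.074, b = 1.000.
sin(ω/2) = (a − b)/(a + b) = 0.07405/2.074 = 0.03570, so ω = 2 arcsin(0.03570) ≈ 4.1°.

4.1°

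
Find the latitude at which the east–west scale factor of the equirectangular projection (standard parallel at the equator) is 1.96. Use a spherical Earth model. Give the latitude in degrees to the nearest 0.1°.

Plate carrée: h = 1, k = sec φ along parallels.
sec φ = 1.96  ⇒  cos φ = 0.5102  ⇒  φ ≈ 59.3°.

59.3°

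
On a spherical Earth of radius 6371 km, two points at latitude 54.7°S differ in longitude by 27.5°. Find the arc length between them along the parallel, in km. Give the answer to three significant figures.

Arc length along a parallel = R cos φ · Δλ (with Δλ in radians).
= 6371 × cos 54.7° × (27.5° × π/180) = 6371 × 0.5779 × 0.4800 ≈ 1770 km.

1770 km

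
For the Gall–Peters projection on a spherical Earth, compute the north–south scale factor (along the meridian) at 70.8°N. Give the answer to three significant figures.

0.465

Gall–Peters is a cylindrical equal-area projection with standard parallels at ±45°. A cylindrical equal-area projection with standard parallel φ₀ has meridian scale h = cos φ / cos φ₀ and parallel scale k = cos φ₀ / cos φ (so areas are preserved, h·k = 1).
h = cos 70.8° / cos 45° = 0.3289/0.7071 = 0.4651.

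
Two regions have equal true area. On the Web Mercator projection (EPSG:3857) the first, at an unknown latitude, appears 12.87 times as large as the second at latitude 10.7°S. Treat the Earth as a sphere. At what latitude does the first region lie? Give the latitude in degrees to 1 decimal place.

74.1°

Mercator areal scale is sec²φ, so apparent-area ratio = sec²φ₁ / sec²φ₂ = cos²φ₂ / cos²φ₁.
cos²φ₂ / cos²φ₁ = 12.87  ⇒  cos φ₁ = cos 10.7° / √12.87 = 0.9826/3.587 = 0.2739.
φ₁ = arccos(0.2739) ≈ 74.1°.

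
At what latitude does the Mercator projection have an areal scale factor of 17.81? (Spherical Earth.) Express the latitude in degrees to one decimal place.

Mercator areal scale is sec²φ.
sec²φ = 17.81  ⇒  cos²φ = 0.05615  ⇒  cos φ = 0.2370.
φ = arccos(0.2370) ≈ 76.3°.

76.3°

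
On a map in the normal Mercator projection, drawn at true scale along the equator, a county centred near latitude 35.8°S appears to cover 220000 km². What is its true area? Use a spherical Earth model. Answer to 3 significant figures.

145000 km²

The Mercator projection is conformal; its linear scale factor is the same in every direction and equals sec φ = 1/cos φ.
Areal scale = k² = sec²φ = 1/cos²(35.8°) = 1/0.8111² = 1.520.
True area = apparent / (areal scale) = 220000 / 1.520 ≈ 145000 km².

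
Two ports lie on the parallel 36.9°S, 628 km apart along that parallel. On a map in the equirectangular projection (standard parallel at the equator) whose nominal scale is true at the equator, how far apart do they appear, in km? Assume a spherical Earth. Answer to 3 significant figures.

For the equirectangular projection with φ₀ = 0 (plate carrée), h = 1 along meridians and k = sec φ along parallels.
Along the parallel, k = sec 36.9° = 1/0.7997 = 1.250.
Map distance = 628 × 1.250 ≈ 785 km.

785 km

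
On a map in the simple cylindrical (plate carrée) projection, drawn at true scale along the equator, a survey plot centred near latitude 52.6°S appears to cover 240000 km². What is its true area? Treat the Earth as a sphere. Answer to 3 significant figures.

146000 km²

For the equirectangular projection with φ₀ = 0 (plate carrée), h = 1 along meridians and k = sec φ along parallels.
Areal scale = h·k = 1 × sec φ; at 52.6°, h = 1.000, k = 1.646, so h·k = 1.646.
True area = apparent / (areal scale) = 240000 / 1.646 ≈ 146000 km².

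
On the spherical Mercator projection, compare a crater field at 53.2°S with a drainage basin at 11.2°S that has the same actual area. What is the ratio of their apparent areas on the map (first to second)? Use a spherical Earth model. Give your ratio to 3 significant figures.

Mercator areal scale is sec²φ.
At 53.2°: sec²(53.2°) = 1/0.5990² = 2.787.
At 11.2°: sec²(11.2°) = 1/0.9810² = 1.039.
Ratio = 2.787/1.039 = cos²(11.2°)/cos²(53.2°) ≈ 2.68.

2.68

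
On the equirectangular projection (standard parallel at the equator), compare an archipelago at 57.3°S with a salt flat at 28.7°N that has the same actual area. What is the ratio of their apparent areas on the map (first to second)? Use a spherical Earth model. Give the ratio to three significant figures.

1.62

Plate carrée maps x = Rλ, y = Rφ. The meridian scale is h = 1 and the parallel scale is k = 1/cos φ = sec φ.
Areal scale at 57.3°: h·k = 1.000 × 1.851 = 1.851.
Areal scale at 28.7°: h·k = 1.000 × 1.140 = 1.140.
Ratio = 1.851/1.140 ≈ 1.62.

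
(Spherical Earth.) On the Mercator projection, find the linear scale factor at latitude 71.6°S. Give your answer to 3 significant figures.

Mercator is conformal, so the point scale is isotropic: h = k = sec φ = 1/cos φ.
k = 1/cos 71.6° = 1/0.3156 = 3.168.

3.17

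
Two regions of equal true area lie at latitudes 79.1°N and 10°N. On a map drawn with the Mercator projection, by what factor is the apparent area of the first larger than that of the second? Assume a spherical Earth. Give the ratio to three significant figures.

27.1

Mercator areal scale is sec²φ.
At 79.1°: sec²(79.1°) = 1/0.1891² = 27.97.
At 10°: sec²(10°) = 1/0.9848² = 1.031.
Ratio = 27.97/1.031 = cos²(10°)/cos²(79.1°) ≈ 27.1.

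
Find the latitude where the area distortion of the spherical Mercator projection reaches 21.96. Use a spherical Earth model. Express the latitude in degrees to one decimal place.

Mercator areal scale is sec²φ.
sec²φ = 21.96  ⇒  cos²φ = 0.04554  ⇒  cos φ = 0.2134.
φ = arccos(0.2134) ≈ 77.7°.

77.7°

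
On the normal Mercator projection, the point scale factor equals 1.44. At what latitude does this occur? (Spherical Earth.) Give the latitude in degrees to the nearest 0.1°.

Mercator scale is k = sec φ = 1/cos φ.
1/cos φ = 1.44  ⇒  cos φ = 0.6944  ⇒  φ = arccos(0.6944) ≈ 46.0°.

46.0°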